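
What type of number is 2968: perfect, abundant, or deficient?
abundant

Proper divisors of 2968: sum = 1 + 2 + 4 + 7 + 8 + 14 + 28 + 53 + 56 + 106 + 212 + 371 + 424 + 742 + 1484 = 3512
Since 3512 > 2968, 2968 is abundant.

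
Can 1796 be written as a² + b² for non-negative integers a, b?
14² + 40² (a=14, b=40)

Factorization: 1796 = 2^2 × 449
By Fermat: n is sum of two squares iff every prime p ≡ 3 (mod 4) appears to even power.
All primes ≡ 3 (mod 4) appear to even power.
Search a = 0, 1, 2, … for 1796 - a² a perfect square: first hit at a = 14: 1796 - 196 = 1600 = 40².
1796 = 14² + 40² = 196 + 1600 ✓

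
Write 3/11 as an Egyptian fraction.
1/4 + 1/44

Greedy algorithm:
3/11: ceiling(11/3) = 4, use 1/4
1/44: ceiling(44/1) = 44, use 1/44
Result: 3/11 = 1/4 + 1/44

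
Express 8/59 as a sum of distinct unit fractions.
1/8 + 1/95 + 1/14947 + 1/670223480

Greedy algorithm:
8/59: ceiling(59/8) = 8, use 1/8
5/472: ceiling(472/5) = 95, use 1/95
3/44840: ceiling(44840/3) = 14947, use 1/14947
1/670223480: ceiling(670223480/1) = 670223480, use 1/670223480
Result: 8/59 = 1/8 + 1/95 + 1/14947 + 1/670223480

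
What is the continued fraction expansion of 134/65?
[2; 16, 4]

Euclidean algorithm steps:
134 = 2 × 65 + 4
65 = 16 × 4 + 1
4 = 4 × 1 + 0
Continued fraction: [2; 16, 4]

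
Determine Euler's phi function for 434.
180

434 = 2 × 7 × 31
φ(n) = n × ∏(1 - 1/p) for each prime p dividing n
φ(434) = 434 × (1 - 1/2) × (1 - 1/7) × (1 - 1/31) = 180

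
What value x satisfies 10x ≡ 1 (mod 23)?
7

gcd(10, 23) = 1, so the inverse exists.
Extended Euclidean algorithm on (23, 10):
23 = 2 × 10 + 3  ⟹  3 = (1)·23 + (-2)·10
10 = 3 × 3 + 1  ⟹  1 = (-3)·23 + (7)·10
So (7)·10 ≡ 1 (mod 23), i.e. 10^(-1) ≡ 7 (mod 23).
Check: 10 × 7 = 70 ≡ 1 (mod 23)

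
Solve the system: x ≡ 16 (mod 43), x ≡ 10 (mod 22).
274

Using Chinese Remainder Theorem:
M = 43 × 22 = 946
M1 = 22, M2 = 43
y1 = 22^(-1) mod 43 = 2
y2 = 43^(-1) mod 22 = 21
x = (16×22×2 + 10×43×21) mod 946 = 274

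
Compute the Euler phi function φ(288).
96

288 = 2^5 × 3^2
φ(n) = n × ∏(1 - 1/p) for each prime p dividing n
φ(288) = 288 × (1 - 1/2) × (1 - 1/3) = 96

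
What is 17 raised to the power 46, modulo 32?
1

Repeated squaring. Binary of 46 = 101110.
17^1 ≡ 17 (mod 32); 17^2 ≡ 1 (mod 32); 17^4 ≡ 1 (mod 32); 17^8 ≡ 1 (mod 32); 17^16 ≡ 1 (mod 32); 17^32 ≡ 1 (mod 32)
17^46 = 17^2 × 17^4 × 17^8 × 17^32 ≡ 1 (mod 32)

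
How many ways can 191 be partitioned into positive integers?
1820701100652

p(n) counts ways to write n as a sum of positive integers (order ignored).
Euler's pentagonal recurrence: p(k) = p(k-1) + p(k-2) - p(k-5) - p(k-7) + p(k-12) + p(k-15) - ... (offsets j(3j∓1)/2, signs ++--, p(0)=1, p(<0)=0).
DP table for k = 0..190: p(0)=1, p(1)=1, p(2)=2, p(3)=3, p(4)=5, p(5)=7, p(6)=11, p(7)=15, p(8)=22, p(9)=30, p(10)=42, p(11)=56, p(12)=77, p(13)=101, p(14)=135, p(15)=176, p(16)=231, p(17)=297, p(18)=385, p(19)=490, p(20)=627, p(21)=792, p(22)=1002, p(23)=1255, p(24)=1575, p(25)=1958, p(26)=2436, p(27)=3010, p(28)=3718, p(29)=4565, p(30)=5604, p(31)=6842, p(32)=8349, p(33)=10143, p(34)=12310, p(35)=14883, p(36)=17977, p(37)=21637, p(38)=26015, p(39)=31185, p(40)=37338, p(41)=44583, p(42)=53174, p(43)=63261, p(44)=75175, p(45)=89134, p(46)=105558, p(47)=124754, p(48)=147273, p(49)=173525, p(50)=204226, p(51)=239943, p(52)=281589, p(53)=329931, p(54)=386155, p(55)=451276, p(56)=526823, p(57)=614154, p(58)=715220, p(59)=831820, p(60)=966467, p(61)=1121505, p(62)=1300156, p(63)=1505499, p(64)=1741630, p(65)=2012558, p(66)=2323520, p(67)=2679689, p(68)=3087735, p(69)=3554345, p(70)=4087968, p(71)=4697205, p(72)=5392783, p(73)=6185689, p(74)=7089500, p(75)=8118264, p(76)=9289091, p(77)=10619863, p(78)=12132164, p(79)=13848650, p(80)=15796476, p(81)=18004327, p(82)=20506255, p(83)=23338469, p(84)=26543660, p(85)=30167357, p(86)=34262962, p(87)=38887673, p(88)=44108109, p(89)=49995925, p(90)=56634173, p(91)=64112359, p(92)=72533807, p(93)=82010177, p(94)=92669720, p(95)=104651419, p(96)=118114304, p(97)=133230930, p(98)=150198136, p(99)=169229875, p(100)=190569292, p(101)=214481126, p(102)=241265379, p(103)=271248950, p(104)=304801365, p(105)=342325709, p(106)=384276336, p(107)=431149389, p(108)=483502844, p(109)=541946240, p(110)=607163746, p(111)=679903203, p(112)=761002156, p(113)=851376628, p(114)=952050665, p(115)=1064144451, p(116)=1188908248, p(117)=1327710076, p(118)=1482074143, p(119)=1653668665, p(120)=1844349560, p(121)=2056148051, p(122)=2291320912, p(123)=2552338241, p(124)=2841940500, p(125)=3163127352, p(126)=3519222692, p(127)=3913864295, p(128)=4351078600, p(129)=4835271870, p(130)=5371315400, p(131)=5964539504, p(132)=6620830889, p(133)=7346629512, p(134)=8149040695, p(135)=9035836076, p(136)=10015581680, p(137)=11097645016, p(138)=12292341831, p(139)=13610949895, p(140)=15065878135, p(141)=16670689208, p(142)=18440293320, p(143)=20390982757, p(144)=22540654445, p(145)=24908858009, p(146)=27517052599, p(147)=30388671978, p(148)=33549419497, p(149)=37027355200, p(150)=40853235313, p(151)=45060624582, p(152)=49686288421, p(153)=54770336324, p(154)=60356673280, p(155)=66493182097, p(156)=73232243759, p(157)=80630964769, p(158)=88751778802, p(159)=97662728555, p(160)=107438159466, p(161)=118159068427, p(162)=129913904637, p(163)=142798995930, p(164)=156919475295, p(165)=172389800255, p(166)=189334822579, p(167)=207890420102, p(168)=228204732751, p(169)=250438925115, p(170)=274768617130, p(171)=301384802048, p(172)=330495499613, p(173)=362326859895, p(174)=397125074750, p(175)=435157697830, p(176)=476715857290, p(177)=522115831195, p(178)=571701605655, p(179)=625846753120, p(180)=684957390936, p(181)=749474411781, p(182)=819876908323, p(183)=896684817527, p(184)=980462880430, p(185)=1071823774337, p(186)=1171432692373, p(187)=1280011042268, p(188)=1398341745571, p(189)=1527273599625, p(190)=1667727404093.
Final step: p(191) = p(190) + p(189) - p(186) - p(184) + p(179) + p(176) - p(169) - p(165) + p(156) + p(151) - p(140) - p(134) + p(121) + p(114) - p(99) - p(91) + p(74) + p(65) - p(46) - p(36) + p(15) + p(4)
= 1667727404093 + 1527273599625 - 1171432692373 - 980462880430 + 625846753120 + 476715857290 - 250438925115 - 172389800255 + 73232243759 + 45060624582 - 15065878135 - 8149040695 + 2056148051 + 952050665 - 169229875 - 64112359 + 7089500 + 2012558 - 105558 - 17977 + 176 + 5
= 1820701100652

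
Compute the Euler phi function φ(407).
360

407 = 11 × 37
φ(n) = n × ∏(1 - 1/p) for each prime p dividing n
φ(407) = 407 × (1 - 1/11) × (1 - 1/37) = 360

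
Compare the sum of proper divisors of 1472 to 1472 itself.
abundant

Proper divisors of 1472: sum = 1 + 2 + 4 + 8 + 16 + 23 + 32 + 46 + 64 + 92 + 184 + 368 + 736 = 1576
Since 1576 > 1472, 1472 is abundant.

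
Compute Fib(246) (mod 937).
307

Matrix identity: Q^n = [[F_(n+1), F_n], [F_n, F_(n-1)]] with Q = [[1,1],[1,0]].
n = 246 = 11110110₂. Square-and-multiply, entries mod 937:
Q^1 = [[1,1],[1,0]]
Q^3 = (Q^1)²·Q = [[3,2],[2,1]]
Q^7 = (Q^3)²·Q = [[21,13],[13,8]]
Q^15 = (Q^7)²·Q = [[50,610],[610,377]]
Q^30 = (Q^15)² = [[737,921],[921,753]]
Q^61 = (Q^30)²·Q = [[487,902],[902,522]]
Q^123 = (Q^61)²·Q = [[687,396],[396,291]]
Q^246 = (Q^123)² = [[58,307],[307,688]]
F_246 mod 937 = Q^246[0][1] = 307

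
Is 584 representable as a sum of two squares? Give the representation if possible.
10² + 22² (a=10, b=22)

Factorization: 584 = 2^3 × 73
By Fermat: n is sum of two squares iff every prime p ≡ 3 (mod 4) appears to even power.
All primes ≡ 3 (mod 4) appear to even power.
Search a = 0, 1, 2, … for 584 - a² a perfect square: first hit at a = 10: 584 - 100 = 484 = 22².
584 = 10² + 22² = 100 + 484 ✓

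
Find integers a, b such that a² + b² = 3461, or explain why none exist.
31² + 50² (a=31, b=50)

Factorization: 3461 = 3461
By Fermat: n is sum of two squares iff every prime p ≡ 3 (mod 4) appears to even power.
All primes ≡ 3 (mod 4) appear to even power.
Search a = 0, 1, 2, … for 3461 - a² a perfect square: first hit at a = 31: 3461 - 961 = 2500 = 50².
3461 = 31² + 50² = 961 + 2500 ✓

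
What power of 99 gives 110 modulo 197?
77

Baby-step giant-step with step n = ⌈√197⌉ = 15.
Baby steps 99^j mod 197 (j:value) for j=0..14: 0:1, 1:99, 2:148, 3:74, 4:37, 5:117, 6:157, 7:177, 8:187, 9:192, 10:96, 11:48, 12:24, 13:12, 14:6.
Giant-step multiplier: 99^(-15) ≡ 99^(196-15) = 99^181 ≡ 66 (mod 197).
Giant steps γ_i = 110·66^i mod 197: γ_0=110, γ_1=168, γ_2=56, γ_3=150, γ_4=50, γ_5=148 (in table at j=2).
x = i·n + j = 5·15 + 2 = 77.
Check: 99^77 ≡ 110 (mod 197).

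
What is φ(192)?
64

192 = 2^6 × 3
φ(n) = n × ∏(1 - 1/p) for each prime p dividing n
φ(192) = 192 × (1 - 1/2) × (1 - 1/3) = 64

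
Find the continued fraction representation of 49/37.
[1; 3, 12]

Euclidean algorithm steps:
49 = 1 × 37 + 12
37 = 3 × 12 + 1
12 = 12 × 1 + 0
Continued fraction: [1; 3, 12]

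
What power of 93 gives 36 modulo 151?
128

Baby-step giant-step with step n = ⌈√151⌉ = 13.
Baby steps 93^j mod 151 (j:value) for j=0..12: 0:1, 1:93, 2:42, 3:131, 4:103, 5:66, 6:98, 7:54, 8:39, 9:3, 10:128, 11:126, 12:91.
Giant-step multiplier: 93^(-13) ≡ 93^(150-13) = 93^137 ≡ 108 (mod 151).
Giant steps γ_i = 36·108^i mod 151: γ_0=36, γ_1=113, γ_2=124, γ_3=104, γ_4=58, γ_5=73, γ_6=32, γ_7=134, γ_8=127, γ_9=126 (in table at j=11).
x = i·n + j = 9·13 + 11 = 128.
Check: 93^128 ≡ 36 (mod 151).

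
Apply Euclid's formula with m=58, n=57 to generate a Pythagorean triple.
(115, 6612, 6613)

Euclid's formula: a = m² - n², b = 2mn, c = m² + n²
m = 58, n = 57
a = 58² - 57² = 3364 - 3249 = 115
b = 2 × 58 × 57 = 6612
c = 58² + 57² = 3364 + 3249 = 6613
Verification: 115² + 6612² = 13225 + 43718544 = 43731769 = 6613² ✓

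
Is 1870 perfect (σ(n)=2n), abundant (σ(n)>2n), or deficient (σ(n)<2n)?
abundant

Proper divisors of 1870: sum = 1 + 2 + 5 + 10 + 11 + 17 + 22 + 34 + 55 + 85 + 110 + 170 + 187 + 374 + 935 = 2018
Since 2018 > 1870, 1870 is abundant.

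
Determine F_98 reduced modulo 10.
9

Matrix identity: Q^n = [[F_(n+1), F_n], [F_n, F_(n-1)]] with Q = [[1,1],[1,0]].
n = 98 = 1100010₂. Square-and-multiply, entries mod 10:
Q^1 = [[1,1],[1,0]]
Q^3 = (Q^1)²·Q = [[3,2],[2,1]]
Q^6 = (Q^3)² = [[3,8],[8,5]]
Q^12 = (Q^6)² = [[3,4],[4,9]]
Q^24 = (Q^12)² = [[5,8],[8,7]]
Q^49 = (Q^24)²·Q = [[5,9],[9,6]]
Q^98 = (Q^49)² = [[6,9],[9,7]]
F_98 mod 10 = Q^98[0][1] = 9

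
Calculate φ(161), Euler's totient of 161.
132

161 = 7 × 23
φ(n) = n × ∏(1 - 1/p) for each prime p dividing n
φ(161) = 161 × (1 - 1/7) × (1 - 1/23) = 132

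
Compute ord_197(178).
7

197 is prime, so ord(178) divides φ(197) = 196.
Divisors of 196: 1, 2, 4, 7, 14, 28, 49, 98, 196.
Repeated squaring: 178^1 ≡ 178, 178^2 ≡ 164, 178^4 ≡ 104, 178^8 ≡ 178, 178^16 ≡ 164, 178^32 ≡ 104, 178^64 ≡ 178, 178^128 ≡ 164 (mod 197).
Test 178^d mod 197 for each divisor d in increasing order:
178^1 ≡ 178
178^2 ≡ 164
178^4 ≡ 104
178^7 = 178^4·178^2·178^1 ≡ 1  ← first divisor giving 1
The order is 7.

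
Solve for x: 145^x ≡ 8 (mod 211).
183

Baby-step giant-step with step n = ⌈√211⌉ = 15.
Baby steps 145^j mod 211 (j:value) for j=0..14: 0:1, 1:145, 2:136, 3:97, 4:139, 5:110, 6:125, 7:190, 8:120, 9:98, 10:73, 11:35, 12:11, 13:118, 14:19.
Giant-step multiplier: 145^(-15) ≡ 145^(210-15) = 145^195 ≡ 88 (mod 211).
Giant steps γ_i = 8·88^i mod 211: γ_0=8, γ_1=71, γ_2=129, γ_3=169, γ_4=102, γ_5=114, γ_6=115, γ_7=203, γ_8=140, γ_9=82, γ_10=42, γ_11=109, γ_12=97 (in table at j=3).
x = i·n + j = 12·15 + 3 = 183.
Check: 145^183 ≡ 8 (mod 211).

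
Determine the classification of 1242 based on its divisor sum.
abundant

Proper divisors of 1242: sum = 1 + 2 + 3 + 6 + 9 + 18 + 23 + 27 + 46 + 54 + 69 + 138 + 207 + 414 + 621 = 1638
Since 1638 > 1242, 1242 is abundant.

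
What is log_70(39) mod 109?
55

Baby-step giant-step with step n = ⌈√109⌉ = 11.
Baby steps 70^j mod 109 (j:value) for j=0..10: 0:1, 1:70, 2:104, 3:86, 4:25, 5:6, 6:93, 7:79, 8:80, 9:41, 10:36.
Giant-step multiplier: 70^(-11) ≡ 70^(108-11) = 70^97 ≡ 42 (mod 109).
Giant steps γ_i = 39·42^i mod 109: γ_0=39, γ_1=3, γ_2=17, γ_3=60, γ_4=13, γ_5=1 (in table at j=0).
x = i·n + j = 5·11 + 0 = 55.
Check: 70^55 ≡ 39 (mod 109).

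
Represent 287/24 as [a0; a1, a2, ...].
[11; 1, 23]

Euclidean algorithm steps:
287 = 11 × 24 + 23
24 = 1 × 23 + 1
23 = 23 × 1 + 0
Continued fraction: [11; 1, 23]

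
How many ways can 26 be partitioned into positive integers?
2436

p(n) counts ways to write n as a sum of positive integers (order ignored).
Euler's pentagonal recurrence: p(k) = p(k-1) + p(k-2) - p(k-5) - p(k-7) + p(k-12) + p(k-15) - ... (offsets j(3j∓1)/2, signs ++--, p(0)=1, p(<0)=0).
DP table for k = 0..25: p(0)=1, p(1)=1, p(2)=2, p(3)=3, p(4)=5, p(5)=7, p(6)=11, p(7)=15, p(8)=22, p(9)=30, p(10)=42, p(11)=56, p(12)=77, p(13)=101, p(14)=135, p(15)=176, p(16)=231, p(17)=297, p(18)=385, p(19)=490, p(20)=627, p(21)=792, p(22)=1002, p(23)=1255, p(24)=1575, p(25)=1958.
Final step: p(26) = p(25) + p(24) - p(21) - p(19) + p(14) + p(11) - p(4) - p(0)
= 1958 + 1575 - 792 - 490 + 135 + 56 - 5 - 1
= 2436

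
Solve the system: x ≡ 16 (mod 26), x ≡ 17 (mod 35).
822

Using Chinese Remainder Theorem:
M = 26 × 35 = 910
M1 = 35, M2 = 26
y1 = 35^(-1) mod 26 = 3
y2 = 26^(-1) mod 35 = 31
x = (16×35×3 + 17×26×31) mod 910 = 822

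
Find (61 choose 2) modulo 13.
10

Using Lucas' theorem:
Write n=61 and k=2 in base 13:
n in base 13: [4, 9]
k in base 13: [0, 2]
C(61,2) mod 13 = ∏ C(n_i, k_i) mod 13
Digit binomials (mod 13): C(4,0) = 1; C(9,2) = 36 ≡ 10
Product: 1 × 10 = 10 ≡ 10 (mod 13)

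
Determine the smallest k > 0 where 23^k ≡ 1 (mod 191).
95

191 is prime, so ord(23) divides φ(191) = 190.
Divisors of 190: 1, 2, 5, 10, 19, 38, 95, 190.
Repeated squaring: 23^1 ≡ 23, 23^2 ≡ 147, 23^4 ≡ 26, 23^8 ≡ 103, 23^16 ≡ 104, 23^32 ≡ 120, 23^64 ≡ 75, 23^128 ≡ 86 (mod 191).
Test 23^d mod 191 for each divisor d in increasing order:
23^1 ≡ 23
23^2 ≡ 147
23^5 = 23^4·23^1 ≡ 25
23^10 = 23^8·23^2 ≡ 52
23^19 = 23^16·23^2·23^1 ≡ 184
23^38 = 23^32·23^4·23^2 ≡ 49
23^95 = 23^64·23^16·23^8·23^4·23^2·23^1 ≡ 1  ← first divisor giving 1
The order is 95.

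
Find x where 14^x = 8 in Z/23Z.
16

Baby-step giant-step with step n = ⌈√23⌉ = 5.
Baby steps 14^j mod 23 (j:value) for j=0..4: 0:1, 1:14, 2:12, 3:7, 4:6.
Giant-step multiplier: 14^(-5) ≡ 14^(22-5) = 14^17 ≡ 20 (mod 23).
Giant steps γ_i = 8·20^i mod 23: γ_0=8, γ_1=22, γ_2=3, γ_3=14 (in table at j=1).
x = i·n + j = 3·5 + 1 = 16.
Check: 14^16 ≡ 8 (mod 23).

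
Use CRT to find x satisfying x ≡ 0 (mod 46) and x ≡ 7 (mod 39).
46

Using Chinese Remainder Theorem:
M = 46 × 39 = 1794
M1 = 39, M2 = 46
y1 = 39^(-1) mod 46 = 13
y2 = 46^(-1) mod 39 = 28
x = (0×39×13 + 7×46×28) mod 1794 = 46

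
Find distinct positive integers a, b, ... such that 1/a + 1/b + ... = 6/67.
1/12 + 1/161 + 1/129444

Greedy algorithm:
6/67: ceiling(67/6) = 12, use 1/12
5/804: ceiling(804/5) = 161, use 1/161
1/129444: ceiling(129444/1) = 129444, use 1/129444
Result: 6/67 = 1/12 + 1/161 + 1/129444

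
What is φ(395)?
312

395 = 5 × 79
φ(n) = n × ∏(1 - 1/p) for each prime p dividing n
φ(395) = 395 × (1 - 1/5) × (1 - 1/79) = 312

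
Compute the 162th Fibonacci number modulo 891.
397

Matrix identity: Q^n = [[F_(n+1), F_n], [F_n, F_(n-1)]] with Q = [[1,1],[1,0]].
n = 162 = 10100010₂. Square-and-multiply, entries mod 891:
Q^1 = [[1,1],[1,0]]
Q^2 = (Q^1)² = [[2,1],[1,1]]
Q^5 = (Q^2)²·Q = [[8,5],[5,3]]
Q^10 = (Q^5)² = [[89,55],[55,34]]
Q^20 = (Q^10)² = [[254,528],[528,617]]
Q^40 = (Q^20)² = [[265,132],[132,133]]
Q^81 = (Q^40)²·Q = [[298,331],[331,858]]
Q^162 = (Q^81)² = [[563,397],[397,166]]
F_162 mod 891 = Q^162[0][1] = 397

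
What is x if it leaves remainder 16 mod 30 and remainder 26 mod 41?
436

Using Chinese Remainder Theorem:
M = 30 × 41 = 1230
M1 = 41, M2 = 30
y1 = 41^(-1) mod 30 = 11
y2 = 30^(-1) mod 41 = 26
x = (16×41×11 + 26×30×26) mod 1230 = 436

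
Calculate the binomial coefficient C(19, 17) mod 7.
3

Using Lucas' theorem:
Write n=19 and k=17 in base 7:
n in base 7: [2, 5]
k in base 7: [2, 3]
C(19,17) mod 7 = ∏ C(n_i, k_i) mod 7
Digit binomials (mod 7): C(2,2) = 1; C(5,3) = 10 ≡ 3
Product: 1 × 3 = 3 ≡ 3 (mod 7)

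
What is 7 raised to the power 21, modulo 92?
79

Repeated squaring. Binary of 21 = 10101.
7^1 ≡ 7 (mod 92); 7^2 ≡ 49 (mod 92); 7^4 ≡ 9 (mod 92); 7^8 ≡ 81 (mod 92); 7^16 ≡ 29 (mod 92)
7^21 = 7^1 × 7^4 × 7^16 ≡ 79 (mod 92)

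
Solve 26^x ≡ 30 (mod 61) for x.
49

Baby-step giant-step with step n = ⌈√61⌉ = 8.
Baby steps 26^j mod 61 (j:value) for j=0..7: 0:1, 1:26, 2:5, 3:8, 4:25, 5:40, 6:3, 7:17.
Giant-step multiplier: 26^(-8) ≡ 26^(60-8) = 26^52 ≡ 57 (mod 61).
Giant steps γ_i = 30·57^i mod 61: γ_0=30, γ_1=2, γ_2=53, γ_3=32, γ_4=55, γ_5=24, γ_6=26 (in table at j=1).
x = i·n + j = 6·8 + 1 = 49.
Check: 26^49 ≡ 30 (mod 61).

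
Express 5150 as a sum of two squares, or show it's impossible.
Not possible

Factorization: 5150 = 2 × 5^2 × 103
By Fermat: n is sum of two squares iff every prime p ≡ 3 (mod 4) appears to even power.
Prime(s) ≡ 3 (mod 4) with odd exponent: [(103, 1)]
Therefore 5150 cannot be expressed as a² + b².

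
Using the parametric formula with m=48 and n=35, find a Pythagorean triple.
(1079, 3360, 3529)

Euclid's formula: a = m² - n², b = 2mn, c = m² + n²
m = 48, n = 35
a = 48² - 35² = 2304 - 1225 = 1079
b = 2 × 48 × 35 = 3360
c = 48² + 35² = 2304 + 1225 = 3529
Verification: 1079² + 3360² = 1164241 + 11289600 = 12453841 = 3529² ✓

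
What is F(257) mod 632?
533

Matrix identity: Q^n = [[F_(n+1), F_n], [F_n, F_(n-1)]] with Q = [[1,1],[1,0]].
n = 257 = 100000001₂. Square-and-multiply, entries mod 632:
Q^1 = [[1,1],[1,0]]
Q^2 = (Q^1)² = [[2,1],[1,1]]
Q^4 = (Q^2)² = [[5,3],[3,2]]
Q^8 = (Q^4)² = [[34,21],[21,13]]
Q^16 = (Q^8)² = [[333,355],[355,610]]
Q^32 = (Q^16)² = [[546,437],[437,109]]
Q^64 = (Q^32)² = [[549,571],[571,610]]
Q^128 = (Q^64)² = [[498,85],[85,413]]
Q^257 = (Q^128)²·Q = [[232,533],[533,331]]
F_257 mod 632 = Q^257[0][1] = 533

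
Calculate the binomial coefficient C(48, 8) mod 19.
7

Using Lucas' theorem:
Write n=48 and k=8 in base 19:
n in base 19: [2, 10]
k in base 19: [0, 8]
C(48,8) mod 19 = ∏ C(n_i, k_i) mod 19
Digit binomials (mod 19): C(2,0) = 1; C(10,8) = 45 ≡ 7
Product: 1 × 7 = 7 ≡ 7 (mod 19)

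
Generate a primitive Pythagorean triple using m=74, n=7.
(5427, 1036, 5525)

Euclid's formula: a = m² - n², b = 2mn, c = m² + n²
m = 74, n = 7
a = 74² - 7² = 5476 - 49 = 5427
b = 2 × 74 × 7 = 1036
c = 74² + 7² = 5476 + 49 = 5525
Verification: 5427² + 1036² = 29452329 + 1073296 = 30525625 = 5525² ✓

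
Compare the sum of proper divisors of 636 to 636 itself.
abundant

Proper divisors of 636: sum = 1 + 2 + 3 + 4 + 6 + 12 + 53 + 106 + 159 + 212 + 318 = 876
Since 876 > 636, 636 is abundant.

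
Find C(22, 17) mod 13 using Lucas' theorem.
9

Using Lucas' theorem:
Write n=22 and k=17 in base 13:
n in base 13: [1, 9]
k in base 13: [1, 4]
C(22,17) mod 13 = ∏ C(n_i, k_i) mod 13
Digit binomials (mod 13): C(1,1) = 1; C(9,4) = 126 ≡ 9
Product: 1 × 9 = 9 ≡ 9 (mod 13)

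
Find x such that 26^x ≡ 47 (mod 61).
40

Baby-step giant-step with step n = ⌈√61⌉ = 8.
Baby steps 26^j mod 61 (j:value) for j=0..7: 0:1, 1:26, 2:5, 3:8, 4:25, 5:40, 6:3, 7:17.
Giant-step multiplier: 26^(-8) ≡ 26^(60-8) = 26^52 ≡ 57 (mod 61).
Giant steps γ_i = 47·57^i mod 61: γ_0=47, γ_1=56, γ_2=20, γ_3=42, γ_4=15, γ_5=1 (in table at j=0).
x = i·n + j = 5·8 + 0 = 40.
Check: 26^40 ≡ 47 (mod 61).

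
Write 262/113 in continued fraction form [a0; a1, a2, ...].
[2; 3, 7, 5]

Euclidean algorithm steps:
262 = 2 × 113 + 36
113 = 3 × 36 + 5
36 = 7 × 5 + 1
5 = 5 × 1 + 0
Continued fraction: [2; 3, 7, 5]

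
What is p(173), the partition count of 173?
362326859895

p(n) counts ways to write n as a sum of positive integers (order ignored).
Euler's pentagonal recurrence: p(k) = p(k-1) + p(k-2) - p(k-5) - p(k-7) + p(k-12) + p(k-15) - ... (offsets j(3j∓1)/2, signs ++--, p(0)=1, p(<0)=0).
DP table for k = 0..172: p(0)=1, p(1)=1, p(2)=2, p(3)=3, p(4)=5, p(5)=7, p(6)=11, p(7)=15, p(8)=22, p(9)=30, p(10)=42, p(11)=56, p(12)=77, p(13)=101, p(14)=135, p(15)=176, p(16)=231, p(17)=297, p(18)=385, p(19)=490, p(20)=627, p(21)=792, p(22)=1002, p(23)=1255, p(24)=1575, p(25)=1958, p(26)=2436, p(27)=3010, p(28)=3718, p(29)=4565, p(30)=5604, p(31)=6842, p(32)=8349, p(33)=10143, p(34)=12310, p(35)=14883, p(36)=17977, p(37)=21637, p(38)=26015, p(39)=31185, p(40)=37338, p(41)=44583, p(42)=53174, p(43)=63261, p(44)=75175, p(45)=89134, p(46)=105558, p(47)=124754, p(48)=147273, p(49)=173525, p(50)=204226, p(51)=239943, p(52)=281589, p(53)=329931, p(54)=386155, p(55)=451276, p(56)=526823, p(57)=614154, p(58)=715220, p(59)=831820, p(60)=966467, p(61)=1121505, p(62)=1300156, p(63)=1505499, p(64)=1741630, p(65)=2012558, p(66)=2323520, p(67)=2679689, p(68)=3087735, p(69)=3554345, p(70)=4087968, p(71)=4697205, p(72)=5392783, p(73)=6185689, p(74)=7089500, p(75)=8118264, p(76)=9289091, p(77)=10619863, p(78)=12132164, p(79)=13848650, p(80)=15796476, p(81)=18004327, p(82)=20506255, p(83)=23338469, p(84)=26543660, p(85)=30167357, p(86)=34262962, p(87)=38887673, p(88)=44108109, p(89)=49995925, p(90)=56634173, p(91)=64112359, p(92)=72533807, p(93)=82010177, p(94)=92669720, p(95)=104651419, p(96)=118114304, p(97)=133230930, p(98)=150198136, p(99)=169229875, p(100)=190569292, p(101)=214481126, p(102)=241265379, p(103)=271248950, p(104)=304801365, p(105)=342325709, p(106)=384276336, p(107)=431149389, p(108)=483502844, p(109)=541946240, p(110)=607163746, p(111)=679903203, p(112)=761002156, p(113)=851376628, p(114)=952050665, p(115)=1064144451, p(116)=1188908248, p(117)=1327710076, p(118)=1482074143, p(119)=1653668665, p(120)=1844349560, p(121)=2056148051, p(122)=2291320912, p(123)=2552338241, p(124)=2841940500, p(125)=3163127352, p(126)=3519222692, p(127)=3913864295, p(128)=4351078600, p(129)=4835271870, p(130)=5371315400, p(131)=5964539504, p(132)=6620830889, p(133)=7346629512, p(134)=8149040695, p(135)=9035836076, p(136)=10015581680, p(137)=11097645016, p(138)=12292341831, p(139)=13610949895, p(140)=15065878135, p(141)=16670689208, p(142)=18440293320, p(143)=20390982757, p(144)=22540654445, p(145)=24908858009, p(146)=27517052599, p(147)=30388671978, p(148)=33549419497, p(149)=37027355200, p(150)=40853235313, p(151)=45060624582, p(152)=49686288421, p(153)=54770336324, p(154)=60356673280, p(155)=66493182097, p(156)=73232243759, p(157)=80630964769, p(158)=88751778802, p(159)=97662728555, p(160)=107438159466, p(161)=118159068427, p(162)=129913904637, p(163)=142798995930, p(164)=156919475295, p(165)=172389800255, p(166)=189334822579, p(167)=207890420102, p(168)=228204732751, p(169)=250438925115, p(170)=274768617130, p(171)=301384802048, p(172)=330495499613.
Final step: p(173) = p(172) + p(171) - p(168) - p(166) + p(161) + p(158) - p(151) - p(147) + p(138) + p(133) - p(122) - p(116) + p(103) + p(96) - p(81) - p(73) + p(56) + p(47) - p(28) - p(18)
= 330495499613 + 301384802048 - 228204732751 - 189334822579 + 118159068427 + 88751778802 - 45060624582 - 30388671978 + 12292341831 + 7346629512 - 2291320912 - 1188908248 + 271248950 + 118114304 - 18004327 - 6185689 + 526823 + 124754 - 3718 - 385
= 362326859895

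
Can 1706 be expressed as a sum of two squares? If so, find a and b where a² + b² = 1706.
5² + 41² (a=5, b=41)

Factorization: 1706 = 2 × 853
By Fermat: n is sum of two squares iff every prime p ≡ 3 (mod 4) appears to even power.
All primes ≡ 3 (mod 4) appear to even power.
Search a = 0, 1, 2, … for 1706 - a² a perfect square: first hit at a = 5: 1706 - 25 = 1681 = 41².
1706 = 5² + 41² = 25 + 1681 ✓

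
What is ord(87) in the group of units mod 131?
130

131 is prime, so ord(87) divides φ(131) = 130.
Divisors of 130: 1, 2, 5, 10, 13, 26, 65, 130.
Repeated squaring: 87^1 ≡ 87, 87^2 ≡ 102, 87^4 ≡ 55, 87^8 ≡ 12, 87^16 ≡ 13, 87^32 ≡ 38, 87^64 ≡ 3, 87^128 ≡ 9 (mod 131).
Test 87^d mod 131 for each divisor d in increasing order:
87^1 ≡ 87
87^2 ≡ 102
87^5 = 87^4·87^1 ≡ 69
87^10 = 87^8·87^2 ≡ 45
87^13 = 87^8·87^4·87^1 ≡ 42
87^26 = 87^16·87^8·87^2 ≡ 61
87^65 = 87^64·87^1 ≡ 130
87^130 = 87^128·87^2 ≡ 1  ← first divisor giving 1
The order is 130.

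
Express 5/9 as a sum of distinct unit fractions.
1/2 + 1/18

Greedy algorithm:
5/9: ceiling(9/5) = 2, use 1/2
1/18: ceiling(18/1) = 18, use 1/18
Result: 5/9 = 1/2 + 1/18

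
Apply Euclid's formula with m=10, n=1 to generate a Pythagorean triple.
(99, 20, 101)

Euclid's formula: a = m² - n², b = 2mn, c = m² + n²
m = 10, n = 1
a = 10² - 1² = 100 - 1 = 99
b = 2 × 10 × 1 = 20
c = 10² + 1² = 100 + 1 = 101
Verification: 99² + 20² = 9801 + 400 = 10201 = 101² ✓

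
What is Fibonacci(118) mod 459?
242

Matrix identity: Q^n = [[F_(n+1), F_n], [F_n, F_(n-1)]] with Q = [[1,1],[1,0]].
n = 118 = 1110110₂. Square-and-multiply, entries mod 459:
Q^1 = [[1,1],[1,0]]
Q^3 = (Q^1)²·Q = [[3,2],[2,1]]
Q^7 = (Q^3)²·Q = [[21,13],[13,8]]
Q^14 = (Q^7)² = [[151,377],[377,233]]
Q^29 = (Q^14)²·Q = [[332,149],[149,183]]
Q^59 = (Q^29)²·Q = [[315,233],[233,82]]
Q^118 = (Q^59)² = [[208,242],[242,425]]
F_118 mod 459 = Q^118[0][1] = 242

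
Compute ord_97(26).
96

97 is prime, so ord(26) divides φ(97) = 96.
Divisors of 96: 1, 2, 3, 4, 6, 8, 12, 16, 24, 32, 48, 96.
Repeated squaring: 26^1 ≡ 26, 26^2 ≡ 94, 26^4 ≡ 9, 26^8 ≡ 81, 26^16 ≡ 62, 26^32 ≡ 61, 26^64 ≡ 35 (mod 97).
Test 26^d mod 97 for each divisor d in increasing order:
26^1 ≡ 26
26^2 ≡ 94
26^3 = 26^2·26^1 ≡ 19
26^4 ≡ 9
26^6 = 26^4·26^2 ≡ 70
26^8 ≡ 81
26^12 = 26^8·26^4 ≡ 50
26^16 ≡ 62
26^24 = 26^16·26^8 ≡ 75
26^32 ≡ 61
26^48 = 26^32·26^16 ≡ 96
26^96 = 26^64·26^32 ≡ 1  ← first divisor giving 1
The order is 96.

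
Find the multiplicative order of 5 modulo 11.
5

11 is prime, so ord(5) divides φ(11) = 10.
Divisors of 10: 1, 2, 5, 10.
Repeated squaring: 5^1 ≡ 5, 5^2 ≡ 3, 5^4 ≡ 9, 5^8 ≡ 4 (mod 11).
Test 5^d mod 11 for each divisor d in increasing order:
5^1 ≡ 5
5^2 ≡ 3
5^5 = 5^4·5^1 ≡ 1  ← first divisor giving 1
The order is 5.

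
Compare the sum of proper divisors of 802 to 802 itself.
deficient

Proper divisors of 802: sum = 1 + 2 + 401 = 404
Since 404 < 802, 802 is deficient.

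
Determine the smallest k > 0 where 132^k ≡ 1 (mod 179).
178

179 is prime, so ord(132) divides φ(179) = 178.
Divisors of 178: 1, 2, 89, 178.
Repeated squaring: 132^1 ≡ 132, 132^2 ≡ 61, 132^4 ≡ 141, 132^8 ≡ 12, 132^16 ≡ 144, 132^32 ≡ 151, 132^64 ≡ 68, 132^128 ≡ 149 (mod 179).
Test 132^d mod 179 for each divisor d in increasing order:
132^1 ≡ 132
132^2 ≡ 61
132^89 = 132^64·132^16·132^8·132^1 ≡ 178
132^178 = 132^128·132^32·132^16·132^2 ≡ 1  ← first divisor giving 1
The order is 178.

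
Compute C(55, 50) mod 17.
0

Using Lucas' theorem:
Write n=55 and k=50 in base 17:
n in base 17: [3, 4]
k in base 17: [2, 16]
C(55,50) mod 17 = ∏ C(n_i, k_i) mod 17
Digit binomials (mod 17): C(3,2) = 3; C(4,16) = 0 (k_i > n_i)
Product: 3 × 0 = 0 ≡ 0 (mod 17)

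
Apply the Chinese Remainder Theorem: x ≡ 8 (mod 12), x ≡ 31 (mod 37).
68

Using Chinese Remainder Theorem:
M = 12 × 37 = 444
M1 = 37, M2 = 12
y1 = 37^(-1) mod 12 = 1
y2 = 12^(-1) mod 37 = 34
x = (8×37×1 + 31×12×34) mod 444 = 68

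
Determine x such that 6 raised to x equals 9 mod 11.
4

Baby-step giant-step with step n = ⌈√11⌉ = 4.
Baby steps 6^j mod 11 (j:value) for j=0..3: 0:1, 1:6, 2:3, 3:7.
Giant-step multiplier: 6^(-4) ≡ 6^(10-4) = 6^6 ≡ 5 (mod 11).
Giant steps γ_i = 9·5^i mod 11: γ_0=9, γ_1=1 (in table at j=0).
x = i·n + j = 1·4 + 0 = 4.
Check: 6^4 ≡ 9 (mod 11).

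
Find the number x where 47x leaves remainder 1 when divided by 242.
103

gcd(47, 242) = 1, so the inverse exists.
Extended Euclidean algorithm on (242, 47):
242 = 5 × 47 + 7  ⟹  7 = (1)·242 + (-5)·47
47 = 6 × 7 + 5  ⟹  5 = (-6)·242 + (31)·47
7 = 1 × 5 + 2  ⟹  2 = (7)·242 + (-36)·47
5 = 2 × 2 + 1  ⟹  1 = (-20)·242 + (103)·47
So (103)·47 ≡ 1 (mod 242), i.e. 47^(-1) ≡ 103 (mod 242).
Check: 47 × 103 = 4841 ≡ 1 (mod 242)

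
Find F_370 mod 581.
372

Matrix identity: Q^n = [[F_(n+1), F_n], [F_n, F_(n-1)]] with Q = [[1,1],[1,0]].
n = 370 = 101110010₂. Square-and-multiply, entries mod 581:
Q^1 = [[1,1],[1,0]]
Q^2 = (Q^1)² = [[2,1],[1,1]]
Q^5 = (Q^2)²·Q = [[8,5],[5,3]]
Q^11 = (Q^5)²·Q = [[144,89],[89,55]]
Q^23 = (Q^11)²·Q = [[469,188],[188,281]]
Q^46 = (Q^23)² = [[246,398],[398,429]]
Q^92 = (Q^46)² = [[464,228],[228,236]]
Q^185 = (Q^92)²·Q = [[426,20],[20,406]]
Q^370 = (Q^185)² = [[23,372],[372,232]]
F_370 mod 581 = Q^370[0][1] = 372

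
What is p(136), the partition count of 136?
10015581680

p(n) counts ways to write n as a sum of positive integers (order ignored).
Euler's pentagonal recurrence: p(k) = p(k-1) + p(k-2) - p(k-5) - p(k-7) + p(k-12) + p(k-15) - ... (offsets j(3j∓1)/2, signs ++--, p(0)=1, p(<0)=0).
DP table for k = 0..135: p(0)=1, p(1)=1, p(2)=2, p(3)=3, p(4)=5, p(5)=7, p(6)=11, p(7)=15, p(8)=22, p(9)=30, p(10)=42, p(11)=56, p(12)=77, p(13)=101, p(14)=135, p(15)=176, p(16)=231, p(17)=297, p(18)=385, p(19)=490, p(20)=627, p(21)=792, p(22)=1002, p(23)=1255, p(24)=1575, p(25)=1958, p(26)=2436, p(27)=3010, p(28)=3718, p(29)=4565, p(30)=5604, p(31)=6842, p(32)=8349, p(33)=10143, p(34)=12310, p(35)=14883, p(36)=17977, p(37)=21637, p(38)=26015, p(39)=31185, p(40)=37338, p(41)=44583, p(42)=53174, p(43)=63261, p(44)=75175, p(45)=89134, p(46)=105558, p(47)=124754, p(48)=147273, p(49)=173525, p(50)=204226, p(51)=239943, p(52)=281589, p(53)=329931, p(54)=386155, p(55)=451276, p(56)=526823, p(57)=614154, p(58)=715220, p(59)=831820, p(60)=966467, p(61)=1121505, p(62)=1300156, p(63)=1505499, p(64)=1741630, p(65)=2012558, p(66)=2323520, p(67)=2679689, p(68)=3087735, p(69)=3554345, p(70)=4087968, p(71)=4697205, p(72)=5392783, p(73)=6185689, p(74)=7089500, p(75)=8118264, p(76)=9289091, p(77)=10619863, p(78)=12132164, p(79)=13848650, p(80)=15796476, p(81)=18004327, p(82)=20506255, p(83)=23338469, p(84)=26543660, p(85)=30167357, p(86)=34262962, p(87)=38887673, p(88)=44108109, p(89)=49995925, p(90)=56634173, p(91)=64112359, p(92)=72533807, p(93)=82010177, p(94)=92669720, p(95)=104651419, p(96)=118114304, p(97)=133230930, p(98)=150198136, p(99)=169229875, p(100)=190569292, p(101)=214481126, p(102)=241265379, p(103)=271248950, p(104)=304801365, p(105)=342325709, p(106)=384276336, p(107)=431149389, p(108)=483502844, p(109)=541946240, p(110)=607163746, p(111)=679903203, p(112)=761002156, p(113)=851376628, p(114)=952050665, p(115)=1064144451, p(116)=1188908248, p(117)=1327710076, p(118)=1482074143, p(119)=1653668665, p(120)=1844349560, p(121)=2056148051, p(122)=2291320912, p(123)=2552338241, p(124)=2841940500, p(125)=3163127352, p(126)=3519222692, p(127)=3913864295, p(128)=4351078600, p(129)=4835271870, p(130)=5371315400, p(131)=5964539504, p(132)=6620830889, p(133)=7346629512, p(134)=8149040695, p(135)=9035836076.
Final step: p(136) = p(135) + p(134) - p(131) - p(129) + p(124) + p(121) - p(114) - p(110) + p(101) + p(96) - p(85) - p(79) + p(66) + p(59) - p(44) - p(36) + p(19) + p(10)
= 9035836076 + 8149040695 - 5964539504 - 4835271870 + 2841940500 + 2056148051 - 952050665 - 607163746 + 214481126 + 118114304 - 30167357 - 13848650 + 2323520 + 831820 - 75175 - 17977 + 490 + 42
= 10015581680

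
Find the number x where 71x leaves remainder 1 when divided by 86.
63

gcd(71, 86) = 1, so the inverse exists.
Extended Euclidean algorithm on (86, 71):
86 = 1 × 71 + 15  ⟹  15 = (1)·86 + (-1)·71
71 = 4 × 15 + 11  ⟹  11 = (-4)·86 + (5)·71
15 = 1 × 11 + 4  ⟹  4 = (5)·86 + (-6)·71
11 = 2 × 4 + 3  ⟹  3 = (-14)·86 + (17)·71
4 = 1 × 3 + 1  ⟹  1 = (19)·86 + (-23)·71
So (-23)·71 ≡ 1 (mod 86), i.e. 71^(-1) ≡ -23 ≡ 63 (mod 86).
Check: 71 × 63 = 4473 ≡ 1 (mod 86)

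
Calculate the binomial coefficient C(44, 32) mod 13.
0

Using Lucas' theorem:
Write n=44 and k=32 in base 13:
n in base 13: [3, 5]
k in base 13: [2, 6]
C(44,32) mod 13 = ∏ C(n_i, k_i) mod 13
Digit binomials (mod 13): C(3,2) = 3; C(5,6) = 0 (k_i > n_i)
Product: 3 × 0 = 0 ≡ 0 (mod 13)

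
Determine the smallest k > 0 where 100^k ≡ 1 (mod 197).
49

197 is prime, so ord(100) divides φ(197) = 196.
Divisors of 196: 1, 2, 4, 7, 14, 28, 49, 98, 196.
Repeated squaring: 100^1 ≡ 100, 100^2 ≡ 150, 100^4 ≡ 42, 100^8 ≡ 188, 100^16 ≡ 81, 100^32 ≡ 60, 100^64 ≡ 54, 100^128 ≡ 158 (mod 197).
Test 100^d mod 197 for each divisor d in increasing order:
100^1 ≡ 100
100^2 ≡ 150
100^4 ≡ 42
100^7 = 100^4·100^2·100^1 ≡ 191
100^14 = 100^8·100^4·100^2 ≡ 36
100^28 = 100^16·100^8·100^4 ≡ 114
100^49 = 100^32·100^16·100^1 ≡ 1  ← first divisor giving 1
The order is 49.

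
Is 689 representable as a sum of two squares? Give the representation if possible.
8² + 25² (a=8, b=25)

Factorization: 689 = 13 × 53
By Fermat: n is sum of two squares iff every prime p ≡ 3 (mod 4) appears to even power.
All primes ≡ 3 (mod 4) appear to even power.
Search a = 0, 1, 2, … for 689 - a² a perfect square: first hit at a = 8: 689 - 64 = 625 = 25².
689 = 8² + 25² = 64 + 625 ✓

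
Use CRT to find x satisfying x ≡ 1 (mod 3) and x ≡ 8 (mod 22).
52

Using Chinese Remainder Theorem:
M = 3 × 22 = 66
M1 = 22, M2 = 3
y1 = 22^(-1) mod 3 = 1
y2 = 3^(-1) mod 22 = 15
x = (1×22×1 + 8×3×15) mod 66 = 52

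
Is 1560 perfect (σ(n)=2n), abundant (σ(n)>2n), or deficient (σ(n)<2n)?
abundant

Proper divisors of 1560: sum = 1 + 2 + 3 + 4 + 5 + 6 + 8 + 10 + ... + 312 + 390 + 520 + 780 (31 divisors) = 3480
Since 3480 > 1560, 1560 is abundant.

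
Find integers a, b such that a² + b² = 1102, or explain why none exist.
Not possible

Factorization: 1102 = 2 × 19 × 29
By Fermat: n is sum of two squares iff every prime p ≡ 3 (mod 4) appears to even power.
Prime(s) ≡ 3 (mod 4) with odd exponent: [(19, 1)]
Therefore 1102 cannot be expressed as a² + b².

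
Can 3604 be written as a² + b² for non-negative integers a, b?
2² + 60² (a=2, b=60)

Factorization: 3604 = 2^2 × 17 × 53
By Fermat: n is sum of two squares iff every prime p ≡ 3 (mod 4) appears to even power.
All primes ≡ 3 (mod 4) appear to even power.
Search a = 0, 1, 2, … for 3604 - a² a perfect square: first hit at a = 2: 3604 - 4 = 3600 = 60².
3604 = 2² + 60² = 4 + 3600 ✓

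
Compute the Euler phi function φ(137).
136

137 = 137
φ(n) = n × ∏(1 - 1/p) for each prime p dividing n
φ(137) = 137 × (1 - 1/137) = 136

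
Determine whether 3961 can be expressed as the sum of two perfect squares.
19² + 60² (a=19, b=60)

Factorization: 3961 = 17 × 233
By Fermat: n is sum of two squares iff every prime p ≡ 3 (mod 4) appears to even power.
All primes ≡ 3 (mod 4) appear to even power.
Search a = 0, 1, 2, … for 3961 - a² a perfect square: first hit at a = 19: 3961 - 361 = 3600 = 60².
3961 = 19² + 60² = 361 + 3600 ✓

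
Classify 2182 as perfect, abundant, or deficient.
deficient

Proper divisors of 2182: sum = 1 + 2 + 1091 = 1094
Since 1094 < 2182, 2182 is deficient.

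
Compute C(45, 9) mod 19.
0

Using Lucas' theorem:
Write n=45 and k=9 in base 19:
n in base 19: [2, 7]
k in base 19: [0, 9]
C(45,9) mod 19 = ∏ C(n_i, k_i) mod 19
Digit binomials (mod 19): C(2,0) = 1; C(7,9) = 0 (k_i > n_i)
Product: 1 × 0 = 0 ≡ 0 (mod 19)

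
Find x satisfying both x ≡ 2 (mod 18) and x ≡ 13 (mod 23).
128

Using Chinese Remainder Theorem:
M = 18 × 23 = 414
M1 = 23, M2 = 18
y1 = 23^(-1) mod 18 = 11
y2 = 18^(-1) mod 23 = 9
x = (2×23×11 + 13×18×9) mod 414 = 128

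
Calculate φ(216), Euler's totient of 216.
72

216 = 2^3 × 3^3
φ(n) = n × ∏(1 - 1/p) for each prime p dividing n
φ(216) = 216 × (1 - 1/2) × (1 - 1/3) = 72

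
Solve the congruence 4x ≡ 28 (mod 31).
x ≡ 7 (mod 31)

gcd(4, 31) = 1, which divides 28, so solutions exist.
Find 4^(-1) mod 31 by the extended Euclidean algorithm:
31 = 7 × 4 + 3  ⟹  3 = (1)·31 + (-7)·4
4 = 1 × 3 + 1  ⟹  1 = (-1)·31 + (8)·4
So (8)·4 ≡ 1 (mod 31), i.e. 4^(-1) ≡ 8 (mod 31).
x ≡ 8 × 28 = 224 ≡ 7 (mod 31).
Check: 4 × 7 = 28 ≡ 28 (mod 31).
Unique solution: x ≡ 7 (mod 31)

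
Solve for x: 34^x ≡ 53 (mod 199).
152

Baby-step giant-step with step n = ⌈√199⌉ = 15.
Baby steps 34^j mod 199 (j:value) for j=0..14: 0:1, 1:34, 2:161, 3:101, 4:51, 5:142, 6:52, 7:176, 8:14, 9:78, 10:65, 11:21, 12:117, 13:197, 14:131.
Giant-step multiplier: 34^(-15) ≡ 34^(198-15) = 34^183 ≡ 55 (mod 199).
Giant steps γ_i = 53·55^i mod 199: γ_0=53, γ_1=129, γ_2=130, γ_3=185, γ_4=26, γ_5=37, γ_6=45, γ_7=87, γ_8=9, γ_9=97, γ_10=161 (in table at j=2).
x = i·n + j = 10·15 + 2 = 152.
Check: 34^152 ≡ 53 (mod 199).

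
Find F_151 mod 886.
403

Matrix identity: Q^n = [[F_(n+1), F_n], [F_n, F_(n-1)]] with Q = [[1,1],[1,0]].
n = 151 = 10010111₂. Square-and-multiply, entries mod 886:
Q^1 = [[1,1],[1,0]]
Q^2 = (Q^1)² = [[2,1],[1,1]]
Q^4 = (Q^2)² = [[5,3],[3,2]]
Q^9 = (Q^4)²·Q = [[55,34],[34,21]]
Q^18 = (Q^9)² = [[637,812],[812,711]]
Q^37 = (Q^18)²·Q = [[507,141],[141,366]]
Q^75 = (Q^37)²·Q = [[437,498],[498,825]]
Q^151 = (Q^75)²·Q = [[705,403],[403,302]]
F_151 mod 886 = Q^151[0][1] = 403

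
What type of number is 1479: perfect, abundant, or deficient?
deficient

Proper divisors of 1479: sum = 1 + 3 + 17 + 29 + 51 + 87 + 493 = 681
Since 681 < 1479, 1479 is deficient.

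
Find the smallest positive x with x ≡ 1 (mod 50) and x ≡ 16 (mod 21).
751

Using Chinese Remainder Theorem:
M = 50 × 21 = 1050
M1 = 21, M2 = 50
y1 = 21^(-1) mod 50 = 31
y2 = 50^(-1) mod 21 = 8
x = (1×21×31 + 16×50×8) mod 1050 = 751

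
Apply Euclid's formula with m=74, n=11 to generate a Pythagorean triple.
(5355, 1628, 5597)

Euclid's formula: a = m² - n², b = 2mn, c = m² + n²
m = 74, n = 11
a = 74² - 11² = 5476 - 121 = 5355
b = 2 × 74 × 11 = 1628
c = 74² + 11² = 5476 + 121 = 5597
Verification: 5355² + 1628² = 28676025 + 2650384 = 31326409 = 5597² ✓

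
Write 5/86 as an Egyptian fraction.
1/18 + 1/387

Greedy algorithm:
5/86: ceiling(86/5) = 18, use 1/18
1/387: ceiling(387/1) = 387, use 1/387
Result: 5/86 = 1/18 + 1/387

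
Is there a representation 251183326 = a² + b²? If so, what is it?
Not possible

Factorization: 251183326 = 2 × 29 × 163^3
By Fermat: n is sum of two squares iff every prime p ≡ 3 (mod 4) appears to even power.
Prime(s) ≡ 3 (mod 4) with odd exponent: [(163, 3)]
Therefore 251183326 cannot be expressed as a² + b².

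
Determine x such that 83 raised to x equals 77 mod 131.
2

Baby-step giant-step with step n = ⌈√131⌉ = 12.
Baby steps 83^j mod 131 (j:value) for j=0..11: 0:1, 1:83, 2:77, 3:103, 4:34, 5:71, 6:129, 7:96, 8:108, 9:56, 10:63, 11:120.
h = 77 is already in the table at j=2, so x = 2.
Check: 83^2 ≡ 77 (mod 131).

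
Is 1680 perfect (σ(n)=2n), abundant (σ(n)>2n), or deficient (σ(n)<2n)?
abundant

Proper divisors of 1680: sum = 1 + 2 + 3 + 4 + 5 + 6 + 7 + 8 + ... + 336 + 420 + 560 + 840 (39 divisors) = 4272
Since 4272 > 1680, 1680 is abundant.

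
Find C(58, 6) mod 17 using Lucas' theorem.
7

Using Lucas' theorem:
Write n=58 and k=6 in base 17:
n in base 17: [3, 7]
k in base 17: [0, 6]
C(58,6) mod 17 = ∏ C(n_i, k_i) mod 17
Digit binomials (mod 17): C(3,0) = 1; C(7,6) = 7
Product: 1 × 7 = 7 ≡ 7 (mod 17)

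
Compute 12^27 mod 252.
216

Repeated squaring. Binary of 27 = 11011.
12^1 ≡ 12 (mod 252); 12^2 ≡ 144 (mod 252); 12^4 ≡ 72 (mod 252); 12^8 ≡ 144 (mod 252); 12^16 ≡ 72 (mod 252)
12^27 = 12^1 × 12^2 × 12^8 × 12^16 ≡ 216 (mod 252)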